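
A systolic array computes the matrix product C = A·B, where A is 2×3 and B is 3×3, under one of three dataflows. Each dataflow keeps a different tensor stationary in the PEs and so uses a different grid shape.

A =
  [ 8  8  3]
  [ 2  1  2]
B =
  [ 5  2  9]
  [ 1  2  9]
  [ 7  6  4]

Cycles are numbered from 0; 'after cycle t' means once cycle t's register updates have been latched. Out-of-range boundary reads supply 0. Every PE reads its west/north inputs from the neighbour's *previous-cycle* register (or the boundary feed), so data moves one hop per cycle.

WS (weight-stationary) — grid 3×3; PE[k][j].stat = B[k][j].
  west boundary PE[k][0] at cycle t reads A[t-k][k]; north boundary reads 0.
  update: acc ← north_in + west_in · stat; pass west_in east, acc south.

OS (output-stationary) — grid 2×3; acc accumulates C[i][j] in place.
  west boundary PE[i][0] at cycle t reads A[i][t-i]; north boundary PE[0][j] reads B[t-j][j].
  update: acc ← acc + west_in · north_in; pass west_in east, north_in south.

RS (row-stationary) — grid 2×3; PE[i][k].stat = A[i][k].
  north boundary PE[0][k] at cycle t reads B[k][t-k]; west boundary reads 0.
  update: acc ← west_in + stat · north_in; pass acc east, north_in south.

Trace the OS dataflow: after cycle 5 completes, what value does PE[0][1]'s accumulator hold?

OS 2×3: PE[0][1] cycle-by-cycle (with neighbour feeds):
  step 0 · PE0,0: acc=40; fwd→8 fwd↓5
  step 0 · PE0,1: acc=0; fwd→0 fwd↓0
  step 1 · PE0,0: acc=48; fwd→8 fwd↓1
  step 1 · PE0,1: acc=16; fwd→8 fwd↓2
  step 2 · PE0,0: acc=69; fwd→3 fwd↓7
  step 2 · PE0,1: acc=32; fwd→8 fwd↓2
  step 3 · PE0,0: acc=69; fwd→0 fwd↓0
  step 3 · PE0,1: acc=50; fwd→3 fwd↓6
  step 4 · PE0,0: acc=69; fwd→0 fwd↓0
  step 4 · PE0,1: acc=50; fwd→0 fwd↓0
  step 5 · PE0,0: acc=69; fwd→0 fwd↓0
  step 5 · PE0,1: acc=50; fwd→0 fwd↓0

PE[0][1].acc = 50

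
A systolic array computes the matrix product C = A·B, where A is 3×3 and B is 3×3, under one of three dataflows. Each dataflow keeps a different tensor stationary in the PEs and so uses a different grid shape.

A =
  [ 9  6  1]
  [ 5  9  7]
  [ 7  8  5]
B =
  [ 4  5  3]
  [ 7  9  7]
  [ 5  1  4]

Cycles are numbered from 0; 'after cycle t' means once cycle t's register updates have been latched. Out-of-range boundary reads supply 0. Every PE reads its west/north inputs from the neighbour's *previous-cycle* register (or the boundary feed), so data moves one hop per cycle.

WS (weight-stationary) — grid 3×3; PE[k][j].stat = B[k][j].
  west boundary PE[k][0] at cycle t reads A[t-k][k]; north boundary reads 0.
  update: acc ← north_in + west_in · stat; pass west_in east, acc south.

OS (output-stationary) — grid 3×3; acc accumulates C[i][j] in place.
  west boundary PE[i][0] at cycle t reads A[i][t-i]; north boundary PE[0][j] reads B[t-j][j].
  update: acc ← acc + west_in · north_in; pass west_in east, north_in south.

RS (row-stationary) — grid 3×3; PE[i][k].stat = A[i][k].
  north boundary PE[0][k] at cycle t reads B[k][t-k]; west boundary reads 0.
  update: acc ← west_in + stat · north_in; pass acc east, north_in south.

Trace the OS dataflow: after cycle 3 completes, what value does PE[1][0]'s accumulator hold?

PE[1][0].acc = 118

OS on a 3×3 grid — tracing PE[1][0] and its feeders:
  step 0 · PE0,0: acc=36; fwd→9 fwd↓4
  step 0 · PE1,0: acc=0; fwd→0 fwd↓0
  step 1 · PE0,0: acc=78; fwd→6 fwd↓7
  step 1 · PE1,0: acc=20; fwd→5 fwd↓4
  step 2 · PE0,0: acc=83; fwd→1 fwd↓5
  step 2 · PE1,0: acc=83; fwd→9 fwd↓7
  step 3 · PE0,0: acc=83; fwd→0 fwd↓0
  step 3 · PE1,0: acc=118; fwd→7 fwd↓5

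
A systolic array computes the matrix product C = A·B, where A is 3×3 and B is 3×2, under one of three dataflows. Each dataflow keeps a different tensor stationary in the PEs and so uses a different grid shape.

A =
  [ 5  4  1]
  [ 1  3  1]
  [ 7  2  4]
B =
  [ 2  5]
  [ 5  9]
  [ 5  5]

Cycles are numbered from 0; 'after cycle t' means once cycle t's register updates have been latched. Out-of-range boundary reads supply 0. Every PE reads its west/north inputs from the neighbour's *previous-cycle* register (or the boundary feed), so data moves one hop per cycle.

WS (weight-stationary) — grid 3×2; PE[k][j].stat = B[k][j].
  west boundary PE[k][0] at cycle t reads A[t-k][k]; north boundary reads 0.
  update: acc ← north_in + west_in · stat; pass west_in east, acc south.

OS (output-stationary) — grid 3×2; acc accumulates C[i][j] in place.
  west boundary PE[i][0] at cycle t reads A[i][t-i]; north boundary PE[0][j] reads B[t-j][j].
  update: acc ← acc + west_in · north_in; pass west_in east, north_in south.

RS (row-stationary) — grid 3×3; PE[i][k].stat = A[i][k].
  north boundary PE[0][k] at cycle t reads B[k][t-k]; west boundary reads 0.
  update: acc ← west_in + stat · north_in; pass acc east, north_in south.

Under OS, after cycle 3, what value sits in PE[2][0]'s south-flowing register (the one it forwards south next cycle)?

register = 5

OS on a 3×2 grid — tracing PE[2][0] and its feeders:
  [0] (1,0) acc=0 (h:0 v:0)
  [0] (2,0) acc=0 (h:0 v:0)
  [1] (1,0) acc=2 (h:1 v:2)
  [1] (2,0) acc=0 (h:0 v:0)
  [2] (1,0) acc=17 (h:3 v:5)
  [2] (2,0) acc=14 (h:7 v:2)
  [3] (1,0) acc=22 (h:1 v:5)
  [3] (2,0) acc=24 (h:2 v:5)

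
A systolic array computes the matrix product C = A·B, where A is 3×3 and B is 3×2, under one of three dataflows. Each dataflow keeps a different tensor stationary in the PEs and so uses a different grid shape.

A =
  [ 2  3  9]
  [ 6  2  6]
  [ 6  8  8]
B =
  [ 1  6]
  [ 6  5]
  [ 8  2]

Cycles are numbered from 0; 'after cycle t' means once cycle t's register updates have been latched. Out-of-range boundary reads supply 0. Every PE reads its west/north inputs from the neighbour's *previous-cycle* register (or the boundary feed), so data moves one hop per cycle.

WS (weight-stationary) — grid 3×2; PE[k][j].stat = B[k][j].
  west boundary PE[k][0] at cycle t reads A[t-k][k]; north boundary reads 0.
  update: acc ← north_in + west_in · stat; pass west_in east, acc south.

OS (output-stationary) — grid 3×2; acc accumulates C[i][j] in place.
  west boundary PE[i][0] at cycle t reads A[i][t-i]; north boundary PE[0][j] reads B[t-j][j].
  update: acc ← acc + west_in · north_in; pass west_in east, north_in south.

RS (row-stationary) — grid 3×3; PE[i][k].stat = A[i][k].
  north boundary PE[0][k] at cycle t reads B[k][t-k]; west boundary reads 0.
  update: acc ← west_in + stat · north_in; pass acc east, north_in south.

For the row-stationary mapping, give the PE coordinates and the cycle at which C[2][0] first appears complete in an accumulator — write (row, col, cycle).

(row, col, cycle) = (2, 2, 4)

Under RS, C[2][0] lands at PE[2][2]:
  t=0 PE[2][2]: acc=0 h=0 v=0
  t=1 PE[2][2]: acc=0 h=0 v=0
  t=2 PE[2][2]: acc=0 h=0 v=0
  t=3 PE[2][2]: acc=0 h=0 v=0
  t=4 PE[2][2]: acc=118 h=118 v=8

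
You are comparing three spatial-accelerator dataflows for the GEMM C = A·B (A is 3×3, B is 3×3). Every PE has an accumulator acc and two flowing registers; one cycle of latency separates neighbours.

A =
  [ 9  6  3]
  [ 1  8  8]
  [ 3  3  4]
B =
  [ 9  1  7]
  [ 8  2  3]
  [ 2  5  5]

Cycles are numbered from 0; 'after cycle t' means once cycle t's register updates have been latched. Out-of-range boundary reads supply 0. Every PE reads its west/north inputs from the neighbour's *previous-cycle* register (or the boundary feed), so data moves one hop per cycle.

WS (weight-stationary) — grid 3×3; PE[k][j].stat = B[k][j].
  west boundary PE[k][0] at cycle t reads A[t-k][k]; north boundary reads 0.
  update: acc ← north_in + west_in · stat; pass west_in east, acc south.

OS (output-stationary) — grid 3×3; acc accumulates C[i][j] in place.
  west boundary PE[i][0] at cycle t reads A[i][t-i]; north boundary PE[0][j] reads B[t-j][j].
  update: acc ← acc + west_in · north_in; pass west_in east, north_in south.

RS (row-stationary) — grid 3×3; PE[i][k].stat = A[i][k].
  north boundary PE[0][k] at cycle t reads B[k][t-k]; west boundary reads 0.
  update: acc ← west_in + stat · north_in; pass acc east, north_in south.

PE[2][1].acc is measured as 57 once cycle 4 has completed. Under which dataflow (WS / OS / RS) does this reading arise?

Under WS (3×3), PE[2][1]:
  t=0 PE[2][1]: acc=0 h=0 v=0
  t=1 PE[2][1]: acc=0 h=0 v=0
  t=2 PE[2][1]: acc=0 h=0 v=0
  t=3 PE[2][1]: acc=36 h=3 v=36
  t=4 PE[2][1]: acc=57 h=8 v=57
Under OS (3×3), PE[2][1]:
  t=0 PE[2][1]: acc=0 h=0 v=0
  t=1 PE[2][1]: acc=0 h=0 v=0
  t=2 PE[2][1]: acc=0 h=0 v=0
  t=3 PE[2][1]: acc=3 h=3 v=1
  t=4 PE[2][1]: acc=9 h=3 v=2
Under RS (3×3), PE[2][1]:
  t=0 PE[2][1]: acc=0 h=0 v=0
  t=1 PE[2][1]: acc=0 h=0 v=0
  t=2 PE[2][1]: acc=0 h=0 v=0
  t=3 PE[2][1]: acc=51 h=51 v=8
  t=4 PE[2][1]: acc=9 h=9 v=2

dataflow = WS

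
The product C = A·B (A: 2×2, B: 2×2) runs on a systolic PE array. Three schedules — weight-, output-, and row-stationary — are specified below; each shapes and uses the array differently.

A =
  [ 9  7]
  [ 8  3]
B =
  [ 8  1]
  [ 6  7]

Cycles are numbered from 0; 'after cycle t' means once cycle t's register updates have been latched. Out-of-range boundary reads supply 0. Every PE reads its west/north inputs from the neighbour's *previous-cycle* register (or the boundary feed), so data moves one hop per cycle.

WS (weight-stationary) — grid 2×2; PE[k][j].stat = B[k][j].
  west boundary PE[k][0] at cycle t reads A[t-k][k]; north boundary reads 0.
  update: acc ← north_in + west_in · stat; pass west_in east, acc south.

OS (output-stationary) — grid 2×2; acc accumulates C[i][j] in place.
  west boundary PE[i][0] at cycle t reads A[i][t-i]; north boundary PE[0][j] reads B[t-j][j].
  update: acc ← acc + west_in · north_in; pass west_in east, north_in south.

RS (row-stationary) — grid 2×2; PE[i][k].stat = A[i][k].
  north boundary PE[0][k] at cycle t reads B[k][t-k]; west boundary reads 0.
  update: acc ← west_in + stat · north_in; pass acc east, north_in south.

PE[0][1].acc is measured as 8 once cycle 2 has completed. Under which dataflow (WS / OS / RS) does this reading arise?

dataflow = WS

WS [2×2] PE[0][1] across cycles:
  step 0 · PE0,1: acc=0; fwd→0 fwd↓0
  step 1 · PE0,1: acc=9; fwd→9 fwd↓9
  step 2 · PE0,1: acc=8; fwd→8 fwd↓8
OS [2×2] PE[0][1] across cycles:
  step 0 · PE0,1: acc=0; fwd→0 fwd↓0
  step 1 · PE0,1: acc=9; fwd→9 fwd↓1
  step 2 · PE0,1: acc=58; fwd→7 fwd↓7
RS [2×2] PE[0][1] across cycles:
  step 0 · PE0,1: acc=0; fwd→0 fwd↓0
  step 1 · PE0,1: acc=114; fwd→114 fwd↓6
  step 2 · PE0,1: acc=58; fwd→58 fwd↓7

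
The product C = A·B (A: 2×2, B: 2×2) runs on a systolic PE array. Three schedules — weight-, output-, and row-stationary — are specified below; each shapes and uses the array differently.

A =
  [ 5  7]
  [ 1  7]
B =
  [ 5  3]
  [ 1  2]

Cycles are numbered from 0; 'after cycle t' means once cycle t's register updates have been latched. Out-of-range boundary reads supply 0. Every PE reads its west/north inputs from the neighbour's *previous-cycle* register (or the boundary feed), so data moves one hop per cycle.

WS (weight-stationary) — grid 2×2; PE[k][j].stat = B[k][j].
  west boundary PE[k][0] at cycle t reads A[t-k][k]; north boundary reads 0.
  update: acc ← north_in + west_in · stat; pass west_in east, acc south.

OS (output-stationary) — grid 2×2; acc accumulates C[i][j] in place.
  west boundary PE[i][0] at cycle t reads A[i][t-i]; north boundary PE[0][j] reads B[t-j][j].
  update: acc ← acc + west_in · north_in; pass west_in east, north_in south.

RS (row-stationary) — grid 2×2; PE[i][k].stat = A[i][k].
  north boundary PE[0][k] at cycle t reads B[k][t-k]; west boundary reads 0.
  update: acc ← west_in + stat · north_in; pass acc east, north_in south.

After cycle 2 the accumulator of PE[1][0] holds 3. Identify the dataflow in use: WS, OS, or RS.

— WS: 2×2; PE[1][0] trace:
  [0] (1,0) acc=0 (h:0 v:0)
  [1] (1,0) acc=32 (h:7 v:32)
  [2] (1,0) acc=12 (h:7 v:12)
— OS: 2×2; PE[1][0] trace:
  [0] (1,0) acc=0 (h:0 v:0)
  [1] (1,0) acc=5 (h:1 v:5)
  [2] (1,0) acc=12 (h:7 v:1)
— RS: 2×2; PE[1][0] trace:
  [0] (1,0) acc=0 (h:0 v:0)
  [1] (1,0) acc=5 (h:5 v:5)
  [2] (1,0) acc=3 (h:3 v:3)

dataflow = RS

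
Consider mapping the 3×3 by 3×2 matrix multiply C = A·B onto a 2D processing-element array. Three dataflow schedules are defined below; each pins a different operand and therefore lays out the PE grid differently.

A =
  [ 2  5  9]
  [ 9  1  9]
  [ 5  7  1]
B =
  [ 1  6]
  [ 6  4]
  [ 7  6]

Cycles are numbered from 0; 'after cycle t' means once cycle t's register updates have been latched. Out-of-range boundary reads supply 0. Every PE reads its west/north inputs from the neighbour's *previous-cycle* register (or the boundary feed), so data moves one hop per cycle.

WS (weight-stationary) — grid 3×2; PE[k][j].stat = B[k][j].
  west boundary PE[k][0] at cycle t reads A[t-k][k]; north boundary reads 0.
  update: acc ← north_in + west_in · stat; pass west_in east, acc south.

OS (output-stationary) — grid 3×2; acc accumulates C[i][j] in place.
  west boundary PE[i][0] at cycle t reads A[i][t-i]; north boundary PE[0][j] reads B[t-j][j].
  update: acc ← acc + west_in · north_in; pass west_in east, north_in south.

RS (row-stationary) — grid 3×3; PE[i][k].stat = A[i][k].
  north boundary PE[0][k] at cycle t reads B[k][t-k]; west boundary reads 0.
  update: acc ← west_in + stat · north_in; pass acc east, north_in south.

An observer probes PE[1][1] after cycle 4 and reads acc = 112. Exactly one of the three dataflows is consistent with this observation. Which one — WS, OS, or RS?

dataflow = OS

WS [3×2] PE[1][1] across cycles:
  after 0 — PE[1][1] acc=0, pass-E 0, pass-S 0
  after 1 — PE[1][1] acc=0, pass-E 0, pass-S 0
  after 2 — PE[1][1] acc=32, pass-E 5, pass-S 32
  after 3 — PE[1][1] acc=58, pass-E 1, pass-S 58
  after 4 — PE[1][1] acc=58, pass-E 7, pass-S 58
OS [3×2] PE[1][1] across cycles:
  after 0 — PE[1][1] acc=0, pass-E 0, pass-S 0
  after 1 — PE[1][1] acc=0, pass-E 0, pass-S 0
  after 2 — PE[1][1] acc=54, pass-E 9, pass-S 6
  after 3 — PE[1][1] acc=58, pass-E 1, pass-S 4
  after 4 — PE[1][1] acc=112, pass-E 9, pass-S 6
RS [3×3] PE[1][1] across cycles:
  after 0 — PE[1][1] acc=0, pass-E 0, pass-S 0
  after 1 — PE[1][1] acc=0, pass-E 0, pass-S 0
  after 2 — PE[1][1] acc=15, pass-E 15, pass-S 6
  after 3 — PE[1][1] acc=58, pass-E 58, pass-S 4
  after 4 — PE[1][1] acc=0, pass-E 0, pass-S 0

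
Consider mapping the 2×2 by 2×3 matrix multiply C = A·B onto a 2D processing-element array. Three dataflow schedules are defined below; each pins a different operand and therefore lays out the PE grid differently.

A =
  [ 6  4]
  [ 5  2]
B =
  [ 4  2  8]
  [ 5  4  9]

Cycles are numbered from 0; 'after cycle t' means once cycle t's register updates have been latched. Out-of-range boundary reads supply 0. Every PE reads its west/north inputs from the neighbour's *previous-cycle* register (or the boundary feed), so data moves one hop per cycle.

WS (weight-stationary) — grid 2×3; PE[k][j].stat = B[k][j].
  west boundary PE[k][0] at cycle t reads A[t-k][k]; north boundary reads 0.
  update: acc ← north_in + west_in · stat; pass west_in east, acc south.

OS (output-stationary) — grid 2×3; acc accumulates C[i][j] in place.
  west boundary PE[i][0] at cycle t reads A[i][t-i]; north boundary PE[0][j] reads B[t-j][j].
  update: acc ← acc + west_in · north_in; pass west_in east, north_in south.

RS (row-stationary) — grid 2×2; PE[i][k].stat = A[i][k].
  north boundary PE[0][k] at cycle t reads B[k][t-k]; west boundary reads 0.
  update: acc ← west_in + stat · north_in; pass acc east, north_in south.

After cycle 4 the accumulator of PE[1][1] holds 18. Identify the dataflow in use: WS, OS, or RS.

dataflow = OS

— WS: 2×3; PE[1][1] trace:
  [0] (1,1) acc=0 (h:0 v:0)
  [1] (1,1) acc=0 (h:0 v:0)
  [2] (1,1) acc=28 (h:4 v:28)
  [3] (1,1) acc=18 (h:2 v:18)
  [4] (1,1) acc=0 (h:0 v:0)
— OS: 2×3; PE[1][1] trace:
  [0] (1,1) acc=0 (h:0 v:0)
  [1] (1,1) acc=0 (h:0 v:0)
  [2] (1,1) acc=10 (h:5 v:2)
  [3] (1,1) acc=18 (h:2 v:4)
  [4] (1,1) acc=18 (h:0 v:0)
— RS: 2×2; PE[1][1] trace:
  [0] (1,1) acc=0 (h:0 v:0)
  [1] (1,1) acc=0 (h:0 v:0)
  [2] (1,1) acc=30 (h:30 v:5)
  [3] (1,1) acc=18 (h:18 v:4)
  [4] (1,1) acc=58 (h:58 v:9)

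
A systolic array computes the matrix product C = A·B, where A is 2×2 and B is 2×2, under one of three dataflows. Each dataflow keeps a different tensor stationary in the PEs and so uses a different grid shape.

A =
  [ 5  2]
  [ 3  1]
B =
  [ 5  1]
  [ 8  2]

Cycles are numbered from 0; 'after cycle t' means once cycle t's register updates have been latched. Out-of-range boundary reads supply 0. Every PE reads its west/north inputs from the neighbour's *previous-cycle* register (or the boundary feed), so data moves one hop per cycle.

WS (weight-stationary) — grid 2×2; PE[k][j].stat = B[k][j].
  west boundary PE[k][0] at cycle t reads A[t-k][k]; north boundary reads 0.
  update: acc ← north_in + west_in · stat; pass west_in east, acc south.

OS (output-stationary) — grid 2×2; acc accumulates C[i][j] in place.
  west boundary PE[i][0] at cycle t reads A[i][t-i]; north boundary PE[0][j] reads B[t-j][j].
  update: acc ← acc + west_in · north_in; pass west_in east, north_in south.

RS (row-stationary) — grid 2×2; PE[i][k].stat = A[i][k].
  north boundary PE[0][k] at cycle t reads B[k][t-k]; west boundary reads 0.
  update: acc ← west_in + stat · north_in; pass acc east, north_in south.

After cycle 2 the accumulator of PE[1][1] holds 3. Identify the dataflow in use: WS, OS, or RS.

WS (2×2 grid), PE[1][1]:
  [0] (1,1) acc=0 (h:0 v:0)
  [1] (1,1) acc=0 (h:0 v:0)
  [2] (1,1) acc=9 (h:2 v:9)
OS (2×2 grid), PE[1][1]:
  [0] (1,1) acc=0 (h:0 v:0)
  [1] (1,1) acc=0 (h:0 v:0)
  [2] (1,1) acc=3 (h:3 v:1)
RS (2×2 grid), PE[1][1]:
  [0] (1,1) acc=0 (h:0 v:0)
  [1] (1,1) acc=0 (h:0 v:0)
  [2] (1,1) acc=23 (h:23 v:8)

dataflow = OS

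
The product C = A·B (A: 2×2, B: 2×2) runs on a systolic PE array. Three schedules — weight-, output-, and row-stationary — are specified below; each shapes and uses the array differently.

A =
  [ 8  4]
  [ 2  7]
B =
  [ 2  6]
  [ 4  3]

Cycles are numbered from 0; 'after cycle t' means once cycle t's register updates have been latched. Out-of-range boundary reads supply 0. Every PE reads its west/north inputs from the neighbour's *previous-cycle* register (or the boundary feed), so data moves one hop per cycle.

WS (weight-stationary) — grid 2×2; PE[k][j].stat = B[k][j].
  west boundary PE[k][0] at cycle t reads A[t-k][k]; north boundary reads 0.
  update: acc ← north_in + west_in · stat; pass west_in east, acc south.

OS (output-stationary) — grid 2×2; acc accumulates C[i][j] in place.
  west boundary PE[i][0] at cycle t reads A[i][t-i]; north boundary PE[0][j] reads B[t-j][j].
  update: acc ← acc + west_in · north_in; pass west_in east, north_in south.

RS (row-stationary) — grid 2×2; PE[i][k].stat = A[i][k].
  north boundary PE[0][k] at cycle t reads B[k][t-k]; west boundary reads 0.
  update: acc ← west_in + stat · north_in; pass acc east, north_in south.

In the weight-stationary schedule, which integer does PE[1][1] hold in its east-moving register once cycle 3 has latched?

register = 7

WS on a 2×2 grid — tracing PE[1][1] and its feeders:
  cycle 0: PE[0][1] → acc 0, east 0, south 0
  cycle 0: PE[1][0] → acc 0, east 0, south 0
  cycle 0: PE[1][1] → acc 0, east 0, south 0
  cycle 1: PE[0][1] → acc 48, east 8, south 48
  cycle 1: PE[1][0] → acc 32, east 4, south 32
  cycle 1: PE[1][1] → acc 0, east 0, south 0
  cycle 2: PE[0][1] → acc 12, east 2, south 12
  cycle 2: PE[1][0] → acc 32, east 7, south 32
  cycle 2: PE[1][1] → acc 60, east 4, south 60
  cycle 3: PE[0][1] → acc 0, east 0, south 0
  cycle 3: PE[1][0] → acc 0, east 0, south 0
  cycle 3: PE[1][1] → acc 33, east 7, south 33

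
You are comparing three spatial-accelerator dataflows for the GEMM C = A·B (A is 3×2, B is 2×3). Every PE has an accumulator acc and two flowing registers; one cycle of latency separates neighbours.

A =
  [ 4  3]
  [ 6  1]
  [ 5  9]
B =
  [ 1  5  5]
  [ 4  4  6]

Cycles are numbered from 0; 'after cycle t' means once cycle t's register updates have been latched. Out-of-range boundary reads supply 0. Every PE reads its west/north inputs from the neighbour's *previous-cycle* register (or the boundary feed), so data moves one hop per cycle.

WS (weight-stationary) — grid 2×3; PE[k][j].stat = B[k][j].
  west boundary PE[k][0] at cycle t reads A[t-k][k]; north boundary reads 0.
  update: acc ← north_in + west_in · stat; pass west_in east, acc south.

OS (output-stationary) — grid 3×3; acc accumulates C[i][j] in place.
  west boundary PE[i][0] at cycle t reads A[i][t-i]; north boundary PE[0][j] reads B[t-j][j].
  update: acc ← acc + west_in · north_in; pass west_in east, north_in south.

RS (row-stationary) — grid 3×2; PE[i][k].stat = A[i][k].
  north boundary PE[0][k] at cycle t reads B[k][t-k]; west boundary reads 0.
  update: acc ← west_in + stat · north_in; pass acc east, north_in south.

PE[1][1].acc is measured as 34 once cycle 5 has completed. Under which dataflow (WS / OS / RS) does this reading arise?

dataflow = OS

WS [2×3] PE[1][1] across cycles:
  step 0 · PE1,1: acc=0; fwd→0 fwd↓0
  step 1 · PE1,1: acc=0; fwd→0 fwd↓0
  step 2 · PE1,1: acc=32; fwd→3 fwd↓32
  step 3 · PE1,1: acc=34; fwd→1 fwd↓34
  step 4 · PE1,1: acc=61; fwd→9 fwd↓61
  step 5 · PE1,1: acc=0; fwd→0 fwd↓0
OS [3×3] PE[1][1] across cycles:
  step 0 · PE1,1: acc=0; fwd→0 fwd↓0
  step 1 · PE1,1: acc=0; fwd→0 fwd↓0
  step 2 · PE1,1: acc=30; fwd→6 fwd↓5
  step 3 · PE1,1: acc=34; fwd→1 fwd↓4
  step 4 · PE1,1: acc=34; fwd→0 fwd↓0
  step 5 · PE1,1: acc=34; fwd→0 fwd↓0
RS [3×2] PE[1][1] across cycles:
  step 0 · PE1,1: acc=0; fwd→0 fwd↓0
  step 1 · PE1,1: acc=0; fwd→0 fwd↓0
  step 2 · PE1,1: acc=10; fwd→10 fwd↓4
  step 3 · PE1,1: acc=34; fwd→34 fwd↓4
  step 4 · PE1,1: acc=36; fwd→36 fwd↓6
  step 5 · PE1,1: acc=0; fwd→0 fwd↓0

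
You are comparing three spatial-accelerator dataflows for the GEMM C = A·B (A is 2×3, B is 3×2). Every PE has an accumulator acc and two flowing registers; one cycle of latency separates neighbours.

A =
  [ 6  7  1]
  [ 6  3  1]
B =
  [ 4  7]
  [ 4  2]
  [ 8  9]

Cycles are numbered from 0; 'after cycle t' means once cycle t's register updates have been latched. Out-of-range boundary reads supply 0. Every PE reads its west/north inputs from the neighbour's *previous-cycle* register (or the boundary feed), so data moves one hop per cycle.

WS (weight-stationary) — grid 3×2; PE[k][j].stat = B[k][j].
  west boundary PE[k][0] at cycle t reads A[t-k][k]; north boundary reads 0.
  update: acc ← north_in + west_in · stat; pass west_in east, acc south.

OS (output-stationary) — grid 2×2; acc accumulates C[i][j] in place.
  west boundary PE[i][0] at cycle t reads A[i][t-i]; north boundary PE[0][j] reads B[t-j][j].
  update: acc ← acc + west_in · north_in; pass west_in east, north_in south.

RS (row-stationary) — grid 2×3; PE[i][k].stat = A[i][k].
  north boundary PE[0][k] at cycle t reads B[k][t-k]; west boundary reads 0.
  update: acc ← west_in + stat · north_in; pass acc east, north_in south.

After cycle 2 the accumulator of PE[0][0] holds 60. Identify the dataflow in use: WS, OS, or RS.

WS (3×2 grid), PE[0][0]:
  [0] (0,0) acc=24 (h:6 v:24)
  [1] (0,0) acc=24 (h:6 v:24)
  [2] (0,0) acc=0 (h:0 v:0)
OS (2×2 grid), PE[0][0]:
  [0] (0,0) acc=24 (h:6 v:4)
  [1] (0,0) acc=52 (h:7 v:4)
  [2] (0,0) acc=60 (h:1 v:8)
RS (2×3 grid), PE[0][0]:
  [0] (0,0) acc=24 (h:24 v:4)
  [1] (0,0) acc=42 (h:42 v:7)
  [2] (0,0) acc=0 (h:0 v:0)

dataflow = OS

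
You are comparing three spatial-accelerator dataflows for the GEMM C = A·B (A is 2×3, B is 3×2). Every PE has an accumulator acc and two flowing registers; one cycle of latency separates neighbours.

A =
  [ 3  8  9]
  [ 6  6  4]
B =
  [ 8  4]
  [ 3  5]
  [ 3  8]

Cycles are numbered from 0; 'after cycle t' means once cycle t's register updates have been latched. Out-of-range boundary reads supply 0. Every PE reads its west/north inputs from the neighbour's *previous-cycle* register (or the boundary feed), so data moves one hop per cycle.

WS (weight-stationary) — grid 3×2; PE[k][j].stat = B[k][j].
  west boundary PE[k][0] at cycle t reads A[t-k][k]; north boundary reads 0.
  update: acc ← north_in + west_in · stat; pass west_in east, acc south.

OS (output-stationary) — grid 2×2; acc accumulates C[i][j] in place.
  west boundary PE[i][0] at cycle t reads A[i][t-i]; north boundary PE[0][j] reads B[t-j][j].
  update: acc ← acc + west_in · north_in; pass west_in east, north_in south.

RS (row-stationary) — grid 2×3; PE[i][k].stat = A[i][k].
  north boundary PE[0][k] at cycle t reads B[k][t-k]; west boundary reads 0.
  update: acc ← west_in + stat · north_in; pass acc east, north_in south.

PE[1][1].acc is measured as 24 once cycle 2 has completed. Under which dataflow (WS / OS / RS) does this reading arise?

dataflow = OS

— WS: 3×2; PE[1][1] trace:
  @0  [1,1]  acc 0  |  →0  ↓0
  @1  [1,1]  acc 0  |  →0  ↓0
  @2  [1,1]  acc 52  |  →8  ↓52
— OS: 2×2; PE[1][1] trace:
  @0  [1,1]  acc 0  |  →0  ↓0
  @1  [1,1]  acc 0  |  →0  ↓0
  @2  [1,1]  acc 24  |  →6  ↓4
— RS: 2×3; PE[1][1] trace:
  @0  [1,1]  acc 0  |  →0  ↓0
  @1  [1,1]  acc 0  |  →0  ↓0
  @2  [1,1]  acc 66  |  →66  ↓3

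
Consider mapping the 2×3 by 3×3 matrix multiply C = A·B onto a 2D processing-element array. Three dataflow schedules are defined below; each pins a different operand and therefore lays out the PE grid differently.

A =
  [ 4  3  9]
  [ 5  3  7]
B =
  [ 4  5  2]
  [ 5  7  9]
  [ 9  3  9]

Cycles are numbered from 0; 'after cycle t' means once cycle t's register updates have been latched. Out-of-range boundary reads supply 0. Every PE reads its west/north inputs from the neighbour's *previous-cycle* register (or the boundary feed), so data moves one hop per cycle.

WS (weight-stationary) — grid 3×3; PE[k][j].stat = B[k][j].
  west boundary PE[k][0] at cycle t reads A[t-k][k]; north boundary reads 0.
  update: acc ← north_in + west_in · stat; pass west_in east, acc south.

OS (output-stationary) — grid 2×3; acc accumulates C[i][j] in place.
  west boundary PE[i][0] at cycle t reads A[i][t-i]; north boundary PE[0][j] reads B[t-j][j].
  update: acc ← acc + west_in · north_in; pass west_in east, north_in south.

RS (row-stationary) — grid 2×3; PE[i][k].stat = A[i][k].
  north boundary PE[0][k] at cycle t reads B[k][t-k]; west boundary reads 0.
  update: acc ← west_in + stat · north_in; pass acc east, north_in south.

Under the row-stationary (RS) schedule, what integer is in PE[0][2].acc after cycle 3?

PE[0][2].acc = 68

RS on a 2×3 grid — tracing PE[0][2] and its feeders:
  after 0 — PE[0][1] acc=0, pass-E 0, pass-S 0
  after 0 — PE[0][2] acc=0, pass-E 0, pass-S 0
  after 1 — PE[0][1] acc=31, pass-E 31, pass-S 5
  after 1 — PE[0][2] acc=0, pass-E 0, pass-S 0
  after 2 — PE[0][1] acc=41, pass-E 41, pass-S 7
  after 2 — PE[0][2] acc=112, pass-E 112, pass-S 9
  after 3 — PE[0][1] acc=35, pass-E 35, pass-S 9
  after 3 — PE[0][2] acc=68, pass-E 68, pass-S 3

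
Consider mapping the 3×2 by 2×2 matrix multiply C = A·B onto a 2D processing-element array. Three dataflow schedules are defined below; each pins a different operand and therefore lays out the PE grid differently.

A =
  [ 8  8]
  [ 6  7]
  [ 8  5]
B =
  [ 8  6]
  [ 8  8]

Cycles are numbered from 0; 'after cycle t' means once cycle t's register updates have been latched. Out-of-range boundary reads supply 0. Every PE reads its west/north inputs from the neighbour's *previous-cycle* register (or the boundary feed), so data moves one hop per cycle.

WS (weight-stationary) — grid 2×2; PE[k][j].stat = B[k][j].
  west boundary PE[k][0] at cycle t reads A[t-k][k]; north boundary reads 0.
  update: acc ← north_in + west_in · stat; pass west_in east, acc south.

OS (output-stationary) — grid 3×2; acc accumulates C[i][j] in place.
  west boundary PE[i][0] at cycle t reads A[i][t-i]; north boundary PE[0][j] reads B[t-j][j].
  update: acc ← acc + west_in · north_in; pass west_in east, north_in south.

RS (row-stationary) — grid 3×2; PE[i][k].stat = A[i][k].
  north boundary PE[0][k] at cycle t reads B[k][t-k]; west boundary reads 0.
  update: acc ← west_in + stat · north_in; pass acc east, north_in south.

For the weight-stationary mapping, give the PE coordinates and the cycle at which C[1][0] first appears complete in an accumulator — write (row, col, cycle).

WS: C[1][0] accumulates in PE[1][0]:
  [0] (1,0) acc=0 (h:0 v:0)
  [1] (1,0) acc=128 (h:8 v:128)
  [2] (1,0) acc=104 (h:7 v:104)

(row, col, cycle) = (1, 0, 2)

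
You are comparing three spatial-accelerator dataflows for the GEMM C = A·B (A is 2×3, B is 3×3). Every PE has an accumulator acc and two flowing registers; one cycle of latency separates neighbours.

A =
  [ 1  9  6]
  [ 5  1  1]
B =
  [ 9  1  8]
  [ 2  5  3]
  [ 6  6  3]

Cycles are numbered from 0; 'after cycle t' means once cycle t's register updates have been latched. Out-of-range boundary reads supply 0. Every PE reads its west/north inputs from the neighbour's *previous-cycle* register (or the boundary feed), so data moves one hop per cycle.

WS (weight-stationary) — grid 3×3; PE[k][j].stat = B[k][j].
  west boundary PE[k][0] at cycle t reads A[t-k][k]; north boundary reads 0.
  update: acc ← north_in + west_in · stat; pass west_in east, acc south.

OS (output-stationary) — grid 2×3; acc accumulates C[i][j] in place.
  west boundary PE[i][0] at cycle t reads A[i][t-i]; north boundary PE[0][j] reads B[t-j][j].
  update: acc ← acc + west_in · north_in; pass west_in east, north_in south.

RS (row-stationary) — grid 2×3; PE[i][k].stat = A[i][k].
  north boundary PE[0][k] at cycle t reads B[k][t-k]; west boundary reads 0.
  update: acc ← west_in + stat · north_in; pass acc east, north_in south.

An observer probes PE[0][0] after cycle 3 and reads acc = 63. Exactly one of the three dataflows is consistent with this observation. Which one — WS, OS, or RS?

dataflow = OS

— WS: 3×3; PE[0][0] trace:
  0: (0,0).acc=9  regs=<1,9>
  1: (0,0).acc=45  regs=<5,45>
  2: (0,0).acc=0  regs=<0,0>
  3: (0,0).acc=0  regs=<0,0>
— OS: 2×3; PE[0][0] trace:
  0: (0,0).acc=9  regs=<1,9>
  1: (0,0).acc=27  regs=<9,2>
  2: (0,0).acc=63  regs=<6,6>
  3: (0,0).acc=63  regs=<0,0>
— RS: 2×3; PE[0][0] trace:
  0: (0,0).acc=9  regs=<9,9>
  1: (0,0).acc=1  regs=<1,1>
  2: (0,0).acc=8  regs=<8,8>
  3: (0,0).acc=0  regs=<0,0>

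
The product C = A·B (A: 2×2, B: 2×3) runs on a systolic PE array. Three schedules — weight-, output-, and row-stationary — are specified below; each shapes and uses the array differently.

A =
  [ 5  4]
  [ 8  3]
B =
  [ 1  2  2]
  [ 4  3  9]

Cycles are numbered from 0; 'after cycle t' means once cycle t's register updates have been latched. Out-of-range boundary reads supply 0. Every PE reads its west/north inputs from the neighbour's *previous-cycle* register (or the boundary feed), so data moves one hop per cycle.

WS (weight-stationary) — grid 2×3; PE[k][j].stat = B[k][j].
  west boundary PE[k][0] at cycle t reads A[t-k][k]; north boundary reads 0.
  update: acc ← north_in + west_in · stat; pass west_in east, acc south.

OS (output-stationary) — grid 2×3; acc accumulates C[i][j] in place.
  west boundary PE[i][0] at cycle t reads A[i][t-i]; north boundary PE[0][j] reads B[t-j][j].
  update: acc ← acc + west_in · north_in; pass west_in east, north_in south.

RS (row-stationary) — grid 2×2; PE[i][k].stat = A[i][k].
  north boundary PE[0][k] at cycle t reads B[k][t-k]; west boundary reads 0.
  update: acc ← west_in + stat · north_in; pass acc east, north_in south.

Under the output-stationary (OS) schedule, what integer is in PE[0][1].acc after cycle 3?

OS 2×3: PE[0][1] cycle-by-cycle (with neighbour feeds):
  t=0 PE[0][0]: acc=5 h=5 v=1
  t=0 PE[0][1]: acc=0 h=0 v=0
  t=1 PE[0][0]: acc=21 h=4 v=4
  t=1 PE[0][1]: acc=10 h=5 v=2
  t=2 PE[0][0]: acc=21 h=0 v=0
  t=2 PE[0][1]: acc=22 h=4 v=3
  t=3 PE[0][0]: acc=21 h=0 v=0
  t=3 PE[0][1]: acc=22 h=0 v=0

PE[0][1].acc = 22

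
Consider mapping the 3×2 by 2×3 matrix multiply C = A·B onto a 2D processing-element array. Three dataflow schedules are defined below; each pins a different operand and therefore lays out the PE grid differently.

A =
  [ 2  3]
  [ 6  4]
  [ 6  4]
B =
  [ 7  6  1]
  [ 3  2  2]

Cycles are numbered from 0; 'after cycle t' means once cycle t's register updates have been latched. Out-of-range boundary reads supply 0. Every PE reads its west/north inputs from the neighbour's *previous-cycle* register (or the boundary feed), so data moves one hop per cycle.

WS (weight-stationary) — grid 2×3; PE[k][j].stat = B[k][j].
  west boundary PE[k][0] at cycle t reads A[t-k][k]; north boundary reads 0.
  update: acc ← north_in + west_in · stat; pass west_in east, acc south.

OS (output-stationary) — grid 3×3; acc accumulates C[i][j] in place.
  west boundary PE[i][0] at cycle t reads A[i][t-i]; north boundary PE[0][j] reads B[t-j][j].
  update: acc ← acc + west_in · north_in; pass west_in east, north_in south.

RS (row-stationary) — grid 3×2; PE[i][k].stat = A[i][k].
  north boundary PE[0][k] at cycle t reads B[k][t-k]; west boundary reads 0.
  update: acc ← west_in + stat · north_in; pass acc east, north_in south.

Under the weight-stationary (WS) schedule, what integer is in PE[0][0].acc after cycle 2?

PE[0][0].acc = 42

WS 2×3: PE[0][0] cycle-by-cycle (with neighbour feeds):
  [0] (0,0) acc=14 (h:2 v:14)
  [1] (0,0) acc=42 (h:6 v:42)
  [2] (0,0) acc=42 (h:6 v:42)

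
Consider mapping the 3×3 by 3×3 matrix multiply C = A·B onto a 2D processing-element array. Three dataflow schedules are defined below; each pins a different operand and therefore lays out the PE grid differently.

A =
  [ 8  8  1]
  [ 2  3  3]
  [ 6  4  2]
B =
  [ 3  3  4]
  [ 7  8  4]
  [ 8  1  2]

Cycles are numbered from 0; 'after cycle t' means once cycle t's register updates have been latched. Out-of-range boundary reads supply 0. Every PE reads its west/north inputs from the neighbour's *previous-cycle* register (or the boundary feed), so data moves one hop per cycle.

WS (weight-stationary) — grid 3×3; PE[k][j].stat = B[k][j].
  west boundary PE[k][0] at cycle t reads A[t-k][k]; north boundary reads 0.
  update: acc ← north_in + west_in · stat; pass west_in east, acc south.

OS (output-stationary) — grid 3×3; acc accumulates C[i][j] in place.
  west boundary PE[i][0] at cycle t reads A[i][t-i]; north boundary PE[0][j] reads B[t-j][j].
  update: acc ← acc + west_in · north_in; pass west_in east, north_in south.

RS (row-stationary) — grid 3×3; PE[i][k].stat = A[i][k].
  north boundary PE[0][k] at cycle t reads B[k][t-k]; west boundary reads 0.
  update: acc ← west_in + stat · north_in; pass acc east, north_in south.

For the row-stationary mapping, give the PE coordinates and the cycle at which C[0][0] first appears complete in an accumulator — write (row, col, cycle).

(row, col, cycle) = (0, 2, 2)

Under RS, C[0][0] lands at PE[0][2]:
  @0  [0,2]  acc 0  |  →0  ↓0
  @1  [0,2]  acc 0  |  →0  ↓0
  @2  [0,2]  acc 88  |  →88  ↓8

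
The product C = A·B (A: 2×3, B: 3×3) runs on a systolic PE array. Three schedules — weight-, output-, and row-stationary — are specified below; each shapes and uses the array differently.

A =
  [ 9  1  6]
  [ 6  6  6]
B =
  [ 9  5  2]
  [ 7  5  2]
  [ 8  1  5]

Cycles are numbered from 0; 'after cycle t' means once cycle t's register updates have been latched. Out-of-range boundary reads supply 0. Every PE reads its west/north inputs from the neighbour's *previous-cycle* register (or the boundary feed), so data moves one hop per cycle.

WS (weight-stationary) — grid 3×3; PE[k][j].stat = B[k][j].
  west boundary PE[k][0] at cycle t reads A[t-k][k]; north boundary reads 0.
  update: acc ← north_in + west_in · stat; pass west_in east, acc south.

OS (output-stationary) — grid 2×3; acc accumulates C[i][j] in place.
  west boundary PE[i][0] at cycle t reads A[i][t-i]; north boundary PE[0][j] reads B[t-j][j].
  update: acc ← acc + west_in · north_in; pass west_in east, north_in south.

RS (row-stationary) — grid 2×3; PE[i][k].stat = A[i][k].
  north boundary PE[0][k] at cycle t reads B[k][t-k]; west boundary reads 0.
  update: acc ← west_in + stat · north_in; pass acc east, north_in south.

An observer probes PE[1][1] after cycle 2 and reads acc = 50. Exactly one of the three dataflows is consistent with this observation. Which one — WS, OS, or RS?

WS [3×3] PE[1][1] across cycles:
  0: (1,1).acc=0  regs=<0,0>
  1: (1,1).acc=0  regs=<0,0>
  2: (1,1).acc=50  regs=<1,50>
OS [2×3] PE[1][1] across cycles:
  0: (1,1).acc=0  regs=<0,0>
  1: (1,1).acc=0  regs=<0,0>
  2: (1,1).acc=30  regs=<6,5>
RS [2×3] PE[1][1] across cycles:
  0: (1,1).acc=0  regs=<0,0>
  1: (1,1).acc=0  regs=<0,0>
  2: (1,1).acc=96  regs=<96,7>

dataflow = WS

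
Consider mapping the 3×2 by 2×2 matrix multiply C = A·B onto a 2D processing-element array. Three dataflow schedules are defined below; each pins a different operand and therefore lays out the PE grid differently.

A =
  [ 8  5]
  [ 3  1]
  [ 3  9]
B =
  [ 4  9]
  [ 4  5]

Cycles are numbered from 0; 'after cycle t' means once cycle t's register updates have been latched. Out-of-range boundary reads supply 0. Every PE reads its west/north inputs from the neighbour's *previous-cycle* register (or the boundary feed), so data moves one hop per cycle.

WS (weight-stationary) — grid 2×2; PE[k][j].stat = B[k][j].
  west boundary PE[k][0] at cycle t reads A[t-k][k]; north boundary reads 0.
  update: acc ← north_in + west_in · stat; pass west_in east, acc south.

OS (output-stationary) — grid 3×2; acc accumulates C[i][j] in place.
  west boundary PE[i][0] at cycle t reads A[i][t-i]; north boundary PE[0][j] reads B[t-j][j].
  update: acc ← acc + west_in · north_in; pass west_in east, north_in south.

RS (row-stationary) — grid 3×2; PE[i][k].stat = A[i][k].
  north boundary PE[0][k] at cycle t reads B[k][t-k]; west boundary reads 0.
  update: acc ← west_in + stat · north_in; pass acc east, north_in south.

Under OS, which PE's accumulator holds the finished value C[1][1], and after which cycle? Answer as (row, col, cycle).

(row, col, cycle) = (1, 1, 3)

OS — PE[1][1] is where C[1][1] collects:
  0: (1,1).acc=0  regs=<0,0>
  1: (1,1).acc=0  regs=<0,0>
  2: (1,1).acc=27  regs=<3,9>
  3: (1,1).acc=32  regs=<1,5>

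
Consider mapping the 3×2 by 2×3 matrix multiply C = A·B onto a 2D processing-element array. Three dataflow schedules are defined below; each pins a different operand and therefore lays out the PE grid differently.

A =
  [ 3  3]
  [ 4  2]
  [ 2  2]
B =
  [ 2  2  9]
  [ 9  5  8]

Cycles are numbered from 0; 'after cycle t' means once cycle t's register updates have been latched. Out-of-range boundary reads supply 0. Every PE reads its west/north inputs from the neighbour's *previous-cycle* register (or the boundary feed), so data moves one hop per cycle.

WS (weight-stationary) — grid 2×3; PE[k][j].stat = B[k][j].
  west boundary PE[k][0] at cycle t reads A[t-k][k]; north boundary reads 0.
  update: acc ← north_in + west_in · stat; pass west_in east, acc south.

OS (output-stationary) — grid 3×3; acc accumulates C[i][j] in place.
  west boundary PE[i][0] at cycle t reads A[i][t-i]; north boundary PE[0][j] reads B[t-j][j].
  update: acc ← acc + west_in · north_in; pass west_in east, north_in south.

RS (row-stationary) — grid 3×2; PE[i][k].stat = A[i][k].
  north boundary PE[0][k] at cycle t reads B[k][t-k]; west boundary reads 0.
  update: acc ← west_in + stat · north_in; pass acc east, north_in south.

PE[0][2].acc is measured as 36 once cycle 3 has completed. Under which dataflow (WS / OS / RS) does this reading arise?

dataflow = WS

Under WS (2×3), PE[0][2]:
  c0 r0c2: 0 / 0 / 0
  c1 r0c2: 0 / 0 / 0
  c2 r0c2: 27 / 3 / 27
  c3 r0c2: 36 / 4 / 36
Under OS (3×3), PE[0][2]:
  c0 r0c2: 0 / 0 / 0
  c1 r0c2: 0 / 0 / 0
  c2 r0c2: 27 / 3 / 9
  c3 r0c2: 51 / 3 / 8
RS: PE[0][2] is outside its 3×2 grid.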